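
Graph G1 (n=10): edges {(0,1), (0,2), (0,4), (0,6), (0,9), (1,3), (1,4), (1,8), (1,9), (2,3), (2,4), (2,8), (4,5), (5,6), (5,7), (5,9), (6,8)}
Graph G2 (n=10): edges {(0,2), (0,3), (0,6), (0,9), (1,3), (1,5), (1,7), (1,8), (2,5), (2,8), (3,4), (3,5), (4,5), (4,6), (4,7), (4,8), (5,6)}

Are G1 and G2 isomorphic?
Yes, isomorphic

The graphs are isomorphic.
One valid mapping φ: V(G1) → V(G2): 0→5, 1→4, 2→1, 3→7, 4→3, 5→0, 6→2, 7→9, 8→8, 9→6

Verify φ preserves adjacency — for each edge of G1, its image is an edge of G2:
  (0,1) → (φ(0),φ(1)) = (4,5) ∈ E(G2) ✓
  (0,2) → (φ(0),φ(2)) = (1,5) ∈ E(G2) ✓
  (0,4) → (φ(0),φ(4)) = (3,5) ∈ E(G2) ✓
  (0,6) → (φ(0),φ(6)) = (2,5) ∈ E(G2) ✓
  (0,9) → (φ(0),φ(9)) = (5,6) ∈ E(G2) ✓
  (1,3) → (φ(1),φ(3)) = (4,7) ∈ E(G2) ✓
  (1,4) → (φ(1),φ(4)) = (3,4) ∈ E(G2) ✓
  (1,8) → (φ(1),φ(8)) = (4,8) ∈ E(G2) ✓
  (1,9) → (φ(1),φ(9)) = (4,6) ∈ E(G2) ✓
  (2,3) → (φ(2),φ(3)) = (1,7) ∈ E(G2) ✓
  (2,4) → (φ(2),φ(4)) = (1,3) ∈ E(G2) ✓
  (2,8) → (φ(2),φ(8)) = (1,8) ∈ E(G2) ✓
  (4,5) → (φ(4),φ(5)) = (0,3) ∈ E(G2) ✓
  (5,6) → (φ(5),φ(6)) = (0,2) ∈ E(G2) ✓
  (5,7) → (φ(5),φ(7)) = (0,9) ∈ E(G2) ✓
  (5,9) → (φ(5),φ(9)) = (0,6) ∈ E(G2) ✓
  (6,8) → (φ(6),φ(8)) = (2,8) ∈ E(G2) ✓
All 17 edges of G1 map to edges of G2, and |E(G1)| = |E(G2)| = 17, so φ is a bijection on edges as well as vertices. Hence G1 ≅ G2.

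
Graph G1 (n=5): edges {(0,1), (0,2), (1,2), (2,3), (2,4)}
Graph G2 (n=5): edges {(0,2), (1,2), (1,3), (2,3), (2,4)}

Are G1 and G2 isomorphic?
Yes, isomorphic

The graphs are isomorphic.
One valid mapping φ: V(G1) → V(G2): 0→3, 1→1, 2→2, 3→4, 4→0

Verify φ preserves adjacency — for each edge of G1, its image is an edge of G2:
  (0,1) → (φ(0),φ(1)) = (1,3) ∈ E(G2) ✓
  (0,2) → (φ(0),φ(2)) = (2,3) ∈ E(G2) ✓
  (1,2) → (φ(1),φ(2)) = (1,2) ∈ E(G2) ✓
  (2,3) → (φ(2),φ(3)) = (2,4) ∈ E(G2) ✓
  (2,4) → (φ(2),φ(4)) = (0,2) ∈ E(G2) ✓
All 5 edges of G1 map to edges of G2, and |E(G1)| = |E(G2)| = 5, so φ is a bijection on edges as well as vertices. Hence G1 ≅ G2.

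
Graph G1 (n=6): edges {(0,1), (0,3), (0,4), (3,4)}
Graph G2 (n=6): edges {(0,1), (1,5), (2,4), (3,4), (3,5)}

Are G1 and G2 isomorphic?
No, not isomorphic

The graphs are NOT isomorphic.

Counting triangles (3-cliques): G1 has 1, G2 has 0.
Triangle count is an isomorphism invariant, so differing triangle counts rule out isomorphism.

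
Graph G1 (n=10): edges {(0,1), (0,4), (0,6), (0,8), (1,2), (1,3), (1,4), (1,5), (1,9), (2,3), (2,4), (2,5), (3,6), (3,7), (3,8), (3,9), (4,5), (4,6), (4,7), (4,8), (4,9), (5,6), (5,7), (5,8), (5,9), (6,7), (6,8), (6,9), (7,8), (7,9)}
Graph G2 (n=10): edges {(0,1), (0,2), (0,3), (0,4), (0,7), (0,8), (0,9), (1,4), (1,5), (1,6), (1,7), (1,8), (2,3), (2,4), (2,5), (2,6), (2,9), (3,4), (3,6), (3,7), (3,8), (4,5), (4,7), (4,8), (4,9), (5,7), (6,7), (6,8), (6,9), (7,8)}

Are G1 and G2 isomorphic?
Yes, isomorphic

The graphs are isomorphic.
One valid mapping φ: V(G1) → V(G2): 0→5, 1→2, 2→9, 3→6, 4→4, 5→0, 6→7, 7→8, 8→1, 9→3

Verify φ preserves adjacency — for each edge of G1, its image is an edge of G2:
  (0,1) → (φ(0),φ(1)) = (2,5) ∈ E(G2) ✓
  (0,4) → (φ(0),φ(4)) = (4,5) ∈ E(G2) ✓
  (0,6) → (φ(0),φ(6)) = (5,7) ∈ E(G2) ✓
  (0,8) → (φ(0),φ(8)) = (1,5) ∈ E(G2) ✓
  (1,2) → (φ(1),φ(2)) = (2,9) ∈ E(G2) ✓
  (1,3) → (φ(1),φ(3)) = (2,6) ∈ E(G2) ✓
  (1,4) → (φ(1),φ(4)) = (2,4) ∈ E(G2) ✓
  (1,5) → (φ(1),φ(5)) = (0,2) ∈ E(G2) ✓
  (1,9) → (φ(1),φ(9)) = (2,3) ∈ E(G2) ✓
  (2,3) → (φ(2),φ(3)) = (6,9) ∈ E(G2) ✓
  (2,4) → (φ(2),φ(4)) = (4,9) ∈ E(G2) ✓
  (2,5) → (φ(2),φ(5)) = (0,9) ∈ E(G2) ✓
  (3,6) → (φ(3),φ(6)) = (6,7) ∈ E(G2) ✓
  (3,7) → (φ(3),φ(7)) = (6,8) ∈ E(G2) ✓
  (3,8) → (φ(3),φ(8)) = (1,6) ∈ E(G2) ✓
  (3,9) → (φ(3),φ(9)) = (3,6) ∈ E(G2) ✓
  (4,5) → (φ(4),φ(5)) = (0,4) ∈ E(G2) ✓
  (4,6) → (φ(4),φ(6)) = (4,7) ∈ E(G2) ✓
  (4,7) → (φ(4),φ(7)) = (4,8) ∈ E(G2) ✓
  (4,8) → (φ(4),φ(8)) = (1,4) ∈ E(G2) ✓
  (4,9) → (φ(4),φ(9)) = (3,4) ∈ E(G2) ✓
  (5,6) → (φ(5),φ(6)) = (0,7) ∈ E(G2) ✓
  (5,7) → (φ(5),φ(7)) = (0,8) ∈ E(G2) ✓
  (5,8) → (φ(5),φ(8)) = (0,1) ∈ E(G2) ✓
  (5,9) → (φ(5),φ(9)) = (0,3) ∈ E(G2) ✓
  (6,7) → (φ(6),φ(7)) = (7,8) ∈ E(G2) ✓
  (6,8) → (φ(6),φ(8)) = (1,7) ∈ E(G2) ✓
  (6,9) → (φ(6),φ(9)) = (3,7) ∈ E(G2) ✓
  (7,8) → (φ(7),φ(8)) = (1,8) ∈ E(G2) ✓
  (7,9) → (φ(7),φ(9)) = (3,8) ∈ E(G2) ✓
All 30 edges of G1 map to edges of G2, and |E(G1)| = |E(G2)| = 30, so φ is a bijection on edges as well as vertices. Hence G1 ≅ G2.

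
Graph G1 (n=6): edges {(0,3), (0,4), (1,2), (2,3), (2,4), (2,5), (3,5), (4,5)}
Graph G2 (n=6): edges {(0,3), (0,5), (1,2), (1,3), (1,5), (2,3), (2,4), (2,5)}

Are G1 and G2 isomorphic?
Yes, isomorphic

The graphs are isomorphic.
One valid mapping φ: V(G1) → V(G2): 0→0, 1→4, 2→2, 3→5, 4→3, 5→1

Verify φ preserves adjacency — for each edge of G1, its image is an edge of G2:
  (0,3) → (φ(0),φ(3)) = (0,5) ∈ E(G2) ✓
  (0,4) → (φ(0),φ(4)) = (0,3) ∈ E(G2) ✓
  (1,2) → (φ(1),φ(2)) = (2,4) ∈ E(G2) ✓
  (2,3) → (φ(2),φ(3)) = (2,5) ∈ E(G2) ✓
  (2,4) → (φ(2),φ(4)) = (2,3) ∈ E(G2) ✓
  (2,5) → (φ(2),φ(5)) = (1,2) ∈ E(G2) ✓
  (3,5) → (φ(3),φ(5)) = (1,5) ∈ E(G2) ✓
  (4,5) → (φ(4),φ(5)) = (1,3) ∈ E(G2) ✓
All 8 edges of G1 map to edges of G2, and |E(G1)| = |E(G2)| = 8, so φ is a bijection on edges as well as vertices. Hence G1 ≅ G2.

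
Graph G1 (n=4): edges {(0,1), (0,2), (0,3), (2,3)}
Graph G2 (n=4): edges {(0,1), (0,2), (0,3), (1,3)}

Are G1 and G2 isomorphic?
Yes, isomorphic

The graphs are isomorphic.
One valid mapping φ: V(G1) → V(G2): 0→0, 1→2, 2→1, 3→3

Verify φ preserves adjacency — for each edge of G1, its image is an edge of G2:
  (0,1) → (φ(0),φ(1)) = (0,2) ∈ E(G2) ✓
  (0,2) → (φ(0),φ(2)) = (0,1) ∈ E(G2) ✓
  (0,3) → (φ(0),φ(3)) = (0,3) ∈ E(G2) ✓
  (2,3) → (φ(2),φ(3)) = (1,3) ∈ E(G2) ✓
All 4 edges of G1 map to edges of G2, and |E(G1)| = |E(G2)| = 4, so φ is a bijection on edges as well as vertices. Hence G1 ≅ G2.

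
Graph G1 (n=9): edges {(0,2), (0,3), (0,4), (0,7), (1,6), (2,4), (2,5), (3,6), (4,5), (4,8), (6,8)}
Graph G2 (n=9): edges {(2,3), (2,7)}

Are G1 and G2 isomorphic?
No, not isomorphic

The graphs are NOT isomorphic.

Connected components of G1: 1 component(s) with vertex sets [[0, 1, 2, 3, 4, 5, 6, 7, 8]], sizes [9].
Connected components of G2: 7 component(s) with vertex sets [[0], [1], [4], [5], [6], [8], [2, 3, 7]], sizes [1, 1, 1, 1, 1, 1, 3].
The number of connected components (and the multiset of component sizes) is an isomorphism invariant — an isomorphism maps each component of G1 bijectively onto a component of G2. Since G1 has 1 component(s) and G2 has 7, they cannot be isomorphic.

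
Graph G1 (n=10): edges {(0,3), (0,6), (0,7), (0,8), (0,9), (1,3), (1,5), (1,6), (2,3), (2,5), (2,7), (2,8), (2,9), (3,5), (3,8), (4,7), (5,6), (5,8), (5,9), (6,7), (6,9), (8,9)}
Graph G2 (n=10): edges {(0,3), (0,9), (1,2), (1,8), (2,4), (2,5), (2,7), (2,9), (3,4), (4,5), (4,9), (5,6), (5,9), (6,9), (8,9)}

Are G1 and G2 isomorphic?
No, not isomorphic

The graphs are NOT isomorphic.

Degrees in G1: deg(0)=5, deg(1)=3, deg(2)=5, deg(3)=5, deg(4)=1, deg(5)=6, deg(6)=5, deg(7)=4, deg(8)=5, deg(9)=5.
Sorted degree sequence of G1: [6, 5, 5, 5, 5, 5, 5, 4, 3, 1].
Degrees in G2: deg(0)=2, deg(1)=2, deg(2)=5, deg(3)=2, deg(4)=4, deg(5)=4, deg(6)=2, deg(7)=1, deg(8)=2, deg(9)=6.
Sorted degree sequence of G2: [6, 5, 4, 4, 2, 2, 2, 2, 2, 1].
The (sorted) degree sequence is an isomorphism invariant, so since G1 and G2 have different degree sequences they cannot be isomorphic.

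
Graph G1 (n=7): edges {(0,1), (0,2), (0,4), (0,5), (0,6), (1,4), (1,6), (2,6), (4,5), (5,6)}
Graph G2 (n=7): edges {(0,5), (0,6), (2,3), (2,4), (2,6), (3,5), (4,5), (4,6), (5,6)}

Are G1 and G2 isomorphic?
No, not isomorphic

The graphs are NOT isomorphic.

Counting triangles (3-cliques): G1 has 5, G2 has 3.
Triangle count is an isomorphism invariant, so differing triangle counts rule out isomorphism.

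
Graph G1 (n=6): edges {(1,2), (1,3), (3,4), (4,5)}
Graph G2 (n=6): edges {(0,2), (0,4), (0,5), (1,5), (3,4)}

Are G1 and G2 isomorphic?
No, not isomorphic

The graphs are NOT isomorphic.

Connected components of G1: 2 component(s) with vertex sets [[0], [1, 2, 3, 4, 5]], sizes [1, 5].
Connected components of G2: 1 component(s) with vertex sets [[0, 1, 2, 3, 4, 5]], sizes [6].
The number of connected components (and the multiset of component sizes) is an isomorphism invariant — an isomorphism maps each component of G1 bijectively onto a component of G2. Since G1 has 2 component(s) and G2 has 1, they cannot be isomorphic.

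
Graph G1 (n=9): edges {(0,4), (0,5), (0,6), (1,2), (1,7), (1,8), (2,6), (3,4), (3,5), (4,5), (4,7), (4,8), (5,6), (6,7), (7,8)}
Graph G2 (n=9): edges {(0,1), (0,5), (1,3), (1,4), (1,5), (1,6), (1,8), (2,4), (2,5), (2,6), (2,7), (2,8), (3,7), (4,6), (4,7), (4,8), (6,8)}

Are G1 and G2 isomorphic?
No, not isomorphic

The graphs are NOT isomorphic.

Degrees in G1: deg(0)=3, deg(1)=3, deg(2)=2, deg(3)=2, deg(4)=5, deg(5)=4, deg(6)=4, deg(7)=4, deg(8)=3.
Sorted degree sequence of G1: [5, 4, 4, 4, 3, 3, 3, 2, 2].
Degrees in G2: deg(0)=2, deg(1)=6, deg(2)=5, deg(3)=2, deg(4)=5, deg(5)=3, deg(6)=4, deg(7)=3, deg(8)=4.
Sorted degree sequence of G2: [6, 5, 5, 4, 4, 3, 3, 2, 2].
The (sorted) degree sequence is an isomorphism invariant, so since G1 and G2 have different degree sequences they cannot be isomorphic.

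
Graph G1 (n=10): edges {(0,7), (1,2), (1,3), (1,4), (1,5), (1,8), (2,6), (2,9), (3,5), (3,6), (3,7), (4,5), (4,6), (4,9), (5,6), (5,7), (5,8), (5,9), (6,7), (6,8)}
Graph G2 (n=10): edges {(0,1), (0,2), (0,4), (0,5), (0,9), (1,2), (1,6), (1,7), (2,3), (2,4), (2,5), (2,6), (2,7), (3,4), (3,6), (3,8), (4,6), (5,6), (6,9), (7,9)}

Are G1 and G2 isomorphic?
Yes, isomorphic

The graphs are isomorphic.
One valid mapping φ: V(G1) → V(G2): 0→8, 1→0, 2→9, 3→4, 4→1, 5→2, 6→6, 7→3, 8→5, 9→7

Verify φ preserves adjacency — for each edge of G1, its image is an edge of G2:
  (0,7) → (φ(0),φ(7)) = (3,8) ∈ E(G2) ✓
  (1,2) → (φ(1),φ(2)) = (0,9) ∈ E(G2) ✓
  (1,3) → (φ(1),φ(3)) = (0,4) ∈ E(G2) ✓
  (1,4) → (φ(1),φ(4)) = (0,1) ∈ E(G2) ✓
  (1,5) → (φ(1),φ(5)) = (0,2) ∈ E(G2) ✓
  (1,8) → (φ(1),φ(8)) = (0,5) ∈ E(G2) ✓
  (2,6) → (φ(2),φ(6)) = (6,9) ∈ E(G2) ✓
  (2,9) → (φ(2),φ(9)) = (7,9) ∈ E(G2) ✓
  (3,5) → (φ(3),φ(5)) = (2,4) ∈ E(G2) ✓
  (3,6) → (φ(3),φ(6)) = (4,6) ∈ E(G2) ✓
  (3,7) → (φ(3),φ(7)) = (3,4) ∈ E(G2) ✓
  (4,5) → (φ(4),φ(5)) = (1,2) ∈ E(G2) ✓
  (4,6) → (φ(4),φ(6)) = (1,6) ∈ E(G2) ✓
  (4,9) → (φ(4),φ(9)) = (1,7) ∈ E(G2) ✓
  (5,6) → (φ(5),φ(6)) = (2,6) ∈ E(G2) ✓
  (5,7) → (φ(5),φ(7)) = (2,3) ∈ E(G2) ✓
  (5,8) → (φ(5),φ(8)) = (2,5) ∈ E(G2) ✓
  (5,9) → (φ(5),φ(9)) = (2,7) ∈ E(G2) ✓
  (6,7) → (φ(6),φ(7)) = (3,6) ∈ E(G2) ✓
  (6,8) → (φ(6),φ(8)) = (5,6) ∈ E(G2) ✓
All 20 edges of G1 map to edges of G2, and |E(G1)| = |E(G2)| = 20, so φ is a bijection on edges as well as vertices. Hence G1 ≅ G2.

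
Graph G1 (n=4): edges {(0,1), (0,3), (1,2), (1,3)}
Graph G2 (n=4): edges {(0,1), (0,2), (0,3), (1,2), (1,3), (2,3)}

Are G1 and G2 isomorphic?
No, not isomorphic

The graphs are NOT isomorphic.

Counting triangles (3-cliques): G1 has 1, G2 has 4.
Triangle count is an isomorphism invariant, so differing triangle counts rule out isomorphism.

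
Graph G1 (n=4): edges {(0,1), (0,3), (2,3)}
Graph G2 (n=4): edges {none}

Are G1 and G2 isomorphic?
No, not isomorphic

The graphs are NOT isomorphic.

Connected components of G1: 1 component(s) with vertex sets [[0, 1, 2, 3]], sizes [4].
Connected components of G2: 4 component(s) with vertex sets [[0], [1], [2], [3]], sizes [1, 1, 1, 1].
The number of connected components (and the multiset of component sizes) is an isomorphism invariant — an isomorphism maps each component of G1 bijectively onto a component of G2. Since G1 has 1 component(s) and G2 has 4, they cannot be isomorphic.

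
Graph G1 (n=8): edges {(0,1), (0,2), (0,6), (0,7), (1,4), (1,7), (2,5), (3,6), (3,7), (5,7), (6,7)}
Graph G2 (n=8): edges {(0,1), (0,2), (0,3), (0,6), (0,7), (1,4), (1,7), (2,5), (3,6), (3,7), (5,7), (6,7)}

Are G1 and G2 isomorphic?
No, not isomorphic

The graphs are NOT isomorphic.

Counting edges: G1 has 11 edge(s); G2 has 12 edge(s).
Edge count is an isomorphism invariant (a bijection on vertices induces a bijection on edges), so differing edge counts rule out isomorphism.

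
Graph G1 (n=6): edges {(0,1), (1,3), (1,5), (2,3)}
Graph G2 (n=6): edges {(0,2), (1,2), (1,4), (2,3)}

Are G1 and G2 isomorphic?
Yes, isomorphic

The graphs are isomorphic.
One valid mapping φ: V(G1) → V(G2): 0→0, 1→2, 2→4, 3→1, 4→5, 5→3

Verify φ preserves adjacency — for each edge of G1, its image is an edge of G2:
  (0,1) → (φ(0),φ(1)) = (0,2) ∈ E(G2) ✓
  (1,3) → (φ(1),φ(3)) = (1,2) ∈ E(G2) ✓
  (1,5) → (φ(1),φ(5)) = (2,3) ∈ E(G2) ✓
  (2,3) → (φ(2),φ(3)) = (1,4) ∈ E(G2) ✓
All 4 edges of G1 map to edges of G2, and |E(G1)| = |E(G2)| = 4, so φ is a bijection on edges as well as vertices. Hence G1 ≅ G2.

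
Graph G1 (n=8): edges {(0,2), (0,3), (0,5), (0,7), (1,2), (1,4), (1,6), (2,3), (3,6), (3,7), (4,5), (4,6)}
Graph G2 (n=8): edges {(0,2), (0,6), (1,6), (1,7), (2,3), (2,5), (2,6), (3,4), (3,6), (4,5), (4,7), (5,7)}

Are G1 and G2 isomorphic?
Yes, isomorphic

The graphs are isomorphic.
One valid mapping φ: V(G1) → V(G2): 0→6, 1→4, 2→3, 3→2, 4→7, 5→1, 6→5, 7→0

Verify φ preserves adjacency — for each edge of G1, its image is an edge of G2:
  (0,2) → (φ(0),φ(2)) = (3,6) ∈ E(G2) ✓
  (0,3) → (φ(0),φ(3)) = (2,6) ∈ E(G2) ✓
  (0,5) → (φ(0),φ(5)) = (1,6) ∈ E(G2) ✓
  (0,7) → (φ(0),φ(7)) = (0,6) ∈ E(G2) ✓
  (1,2) → (φ(1),φ(2)) = (3,4) ∈ E(G2) ✓
  (1,4) → (φ(1),φ(4)) = (4,7) ∈ E(G2) ✓
  (1,6) → (φ(1),φ(6)) = (4,5) ∈ E(G2) ✓
  (2,3) → (φ(2),φ(3)) = (2,3) ∈ E(G2) ✓
  (3,6) → (φ(3),φ(6)) = (2,5) ∈ E(G2) ✓
  (3,7) → (φ(3),φ(7)) = (0,2) ∈ E(G2) ✓
  (4,5) → (φ(4),φ(5)) = (1,7) ∈ E(G2) ✓
  (4,6) → (φ(4),φ(6)) = (5,7) ∈ E(G2) ✓
All 12 edges of G1 map to edges of G2, and |E(G1)| = |E(G2)| = 12, so φ is a bijection on edges as well as vertices. Hence G1 ≅ G2.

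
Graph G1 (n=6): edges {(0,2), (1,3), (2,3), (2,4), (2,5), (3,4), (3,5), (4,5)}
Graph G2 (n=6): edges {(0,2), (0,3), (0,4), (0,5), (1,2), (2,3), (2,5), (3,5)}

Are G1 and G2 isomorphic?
Yes, isomorphic

The graphs are isomorphic.
One valid mapping φ: V(G1) → V(G2): 0→1, 1→4, 2→2, 3→0, 4→3, 5→5

Verify φ preserves adjacency — for each edge of G1, its image is an edge of G2:
  (0,2) → (φ(0),φ(2)) = (1,2) ∈ E(G2) ✓
  (1,3) → (φ(1),φ(3)) = (0,4) ∈ E(G2) ✓
  (2,3) → (φ(2),φ(3)) = (0,2) ∈ E(G2) ✓
  (2,4) → (φ(2),φ(4)) = (2,3) ∈ E(G2) ✓
  (2,5) → (φ(2),φ(5)) = (2,5) ∈ E(G2) ✓
  (3,4) → (φ(3),φ(4)) = (0,3) ∈ E(G2) ✓
  (3,5) → (φ(3),φ(5)) = (0,5) ∈ E(G2) ✓
  (4,5) → (φ(4),φ(5)) = (3,5) ∈ E(G2) ✓
All 8 edges of G1 map to edges of G2, and |E(G1)| = |E(G2)| = 8, so φ is a bijection on edges as well as vertices. Hence G1 ≅ G2.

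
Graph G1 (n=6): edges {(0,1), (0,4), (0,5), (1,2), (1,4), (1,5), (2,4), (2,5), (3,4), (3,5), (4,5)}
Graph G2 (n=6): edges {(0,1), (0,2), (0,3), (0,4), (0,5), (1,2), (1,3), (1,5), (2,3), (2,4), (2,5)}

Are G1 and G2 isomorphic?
Yes, isomorphic

The graphs are isomorphic.
One valid mapping φ: V(G1) → V(G2): 0→3, 1→1, 2→5, 3→4, 4→2, 5→0

Verify φ preserves adjacency — for each edge of G1, its image is an edge of G2:
  (0,1) → (φ(0),φ(1)) = (1,3) ∈ E(G2) ✓
  (0,4) → (φ(0),φ(4)) = (2,3) ∈ E(G2) ✓
  (0,5) → (φ(0),φ(5)) = (0,3) ∈ E(G2) ✓
  (1,2) → (φ(1),φ(2)) = (1,5) ∈ E(G2) ✓
  (1,4) → (φ(1),φ(4)) = (1,2) ∈ E(G2) ✓
  (1,5) → (φ(1),φ(5)) = (0,1) ∈ E(G2) ✓
  (2,4) → (φ(2),φ(4)) = (2,5) ∈ E(G2) ✓
  (2,5) → (φ(2),φ(5)) = (0,5) ∈ E(G2) ✓
  (3,4) → (φ(3),φ(4)) = (2,4) ∈ E(G2) ✓
  (3,5) → (φ(3),φ(5)) = (0,4) ∈ E(G2) ✓
  (4,5) → (φ(4),φ(5)) = (0,2) ∈ E(G2) ✓
All 11 edges of G1 map to edges of G2, and |E(G1)| = |E(G2)| = 11, so φ is a bijection on edges as well as vertices. Hence G1 ≅ G2.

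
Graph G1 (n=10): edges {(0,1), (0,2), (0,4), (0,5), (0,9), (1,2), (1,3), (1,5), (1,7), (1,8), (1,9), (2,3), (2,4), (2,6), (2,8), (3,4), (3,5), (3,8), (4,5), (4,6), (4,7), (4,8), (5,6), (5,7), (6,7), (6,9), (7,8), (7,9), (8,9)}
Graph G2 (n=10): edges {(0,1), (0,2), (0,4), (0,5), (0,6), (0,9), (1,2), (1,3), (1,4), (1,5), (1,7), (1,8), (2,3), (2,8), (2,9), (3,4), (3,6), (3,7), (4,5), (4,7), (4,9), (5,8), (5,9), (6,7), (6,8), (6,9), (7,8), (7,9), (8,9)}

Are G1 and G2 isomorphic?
Yes, isomorphic

The graphs are isomorphic.
One valid mapping φ: V(G1) → V(G2): 0→2, 1→1, 2→0, 3→5, 4→9, 5→8, 6→6, 7→7, 8→4, 9→3

Verify φ preserves adjacency — for each edge of G1, its image is an edge of G2:
  (0,1) → (φ(0),φ(1)) = (1,2) ∈ E(G2) ✓
  (0,2) → (φ(0),φ(2)) = (0,2) ∈ E(G2) ✓
  (0,4) → (φ(0),φ(4)) = (2,9) ∈ E(G2) ✓
  (0,5) → (φ(0),φ(5)) = (2,8) ∈ E(G2) ✓
  (0,9) → (φ(0),φ(9)) = (2,3) ∈ E(G2) ✓
  (1,2) → (φ(1),φ(2)) = (0,1) ∈ E(G2) ✓
  (1,3) → (φ(1),φ(3)) = (1,5) ∈ E(G2) ✓
  (1,5) → (φ(1),φ(5)) = (1,8) ∈ E(G2) ✓
  (1,7) → (φ(1),φ(7)) = (1,7) ∈ E(G2) ✓
  (1,8) → (φ(1),φ(8)) = (1,4) ∈ E(G2) ✓
  (1,9) → (φ(1),φ(9)) = (1,3) ∈ E(G2) ✓
  (2,3) → (φ(2),φ(3)) = (0,5) ∈ E(G2) ✓
  (2,4) → (φ(2),φ(4)) = (0,9) ∈ E(G2) ✓
  (2,6) → (φ(2),φ(6)) = (0,6) ∈ E(G2) ✓
  (2,8) → (φ(2),φ(8)) = (0,4) ∈ E(G2) ✓
  (3,4) → (φ(3),φ(4)) = (5,9) ∈ E(G2) ✓
  (3,5) → (φ(3),φ(5)) = (5,8) ∈ E(G2) ✓
  (3,8) → (φ(3),φ(8)) = (4,5) ∈ E(G2) ✓
  (4,5) → (φ(4),φ(5)) = (8,9) ∈ E(G2) ✓
  (4,6) → (φ(4),φ(6)) = (6,9) ∈ E(G2) ✓
  (4,7) → (φ(4),φ(7)) = (7,9) ∈ E(G2) ✓
  (4,8) → (φ(4),φ(8)) = (4,9) ∈ E(G2) ✓
  (5,6) → (φ(5),φ(6)) = (6,8) ∈ E(G2) ✓
  (5,7) → (φ(5),φ(7)) = (7,8) ∈ E(G2) ✓
  (6,7) → (φ(6),φ(7)) = (6,7) ∈ E(G2) ✓
  (6,9) → (φ(6),φ(9)) = (3,6) ∈ E(G2) ✓
  (7,8) → (φ(7),φ(8)) = (4,7) ∈ E(G2) ✓
  (7,9) → (φ(7),φ(9)) = (3,7) ∈ E(G2) ✓
  (8,9) → (φ(8),φ(9)) = (3,4) ∈ E(G2) ✓
All 29 edges of G1 map to edges of G2, and |E(G1)| = |E(G2)| = 29, so φ is a bijection on edges as well as vertices. Hence G1 ≅ G2.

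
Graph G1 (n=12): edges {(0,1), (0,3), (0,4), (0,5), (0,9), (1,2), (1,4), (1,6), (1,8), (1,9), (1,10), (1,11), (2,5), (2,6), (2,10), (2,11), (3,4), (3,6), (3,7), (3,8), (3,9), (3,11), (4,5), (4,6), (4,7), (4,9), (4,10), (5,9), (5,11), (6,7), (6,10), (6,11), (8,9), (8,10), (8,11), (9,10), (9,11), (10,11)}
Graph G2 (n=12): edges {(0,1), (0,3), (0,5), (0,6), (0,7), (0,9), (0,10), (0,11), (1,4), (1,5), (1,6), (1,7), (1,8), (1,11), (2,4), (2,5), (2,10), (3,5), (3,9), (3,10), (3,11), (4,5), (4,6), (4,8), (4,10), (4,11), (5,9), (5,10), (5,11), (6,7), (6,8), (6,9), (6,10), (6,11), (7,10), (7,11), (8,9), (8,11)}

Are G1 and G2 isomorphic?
Yes, isomorphic

The graphs are isomorphic.
One valid mapping φ: V(G1) → V(G2): 0→3, 1→11, 2→8, 3→10, 4→5, 5→9, 6→4, 7→2, 8→7, 9→0, 10→1, 11→6

Verify φ preserves adjacency — for each edge of G1, its image is an edge of G2:
  (0,1) → (φ(0),φ(1)) = (3,11) ∈ E(G2) ✓
  (0,3) → (φ(0),φ(3)) = (3,10) ∈ E(G2) ✓
  (0,4) → (φ(0),φ(4)) = (3,5) ∈ E(G2) ✓
  (0,5) → (φ(0),φ(5)) = (3,9) ∈ E(G2) ✓
  (0,9) → (φ(0),φ(9)) = (0,3) ∈ E(G2) ✓
  (1,2) → (φ(1),φ(2)) = (8,11) ∈ E(G2) ✓
  (1,4) → (φ(1),φ(4)) = (5,11) ∈ E(G2) ✓
  (1,6) → (φ(1),φ(6)) = (4,11) ∈ E(G2) ✓
  (1,8) → (φ(1),φ(8)) = (7,11) ∈ E(G2) ✓
  (1,9) → (φ(1),φ(9)) = (0,11) ∈ E(G2) ✓
  (1,10) → (φ(1),φ(10)) = (1,11) ∈ E(G2) ✓
  (1,11) → (φ(1),φ(11)) = (6,11) ∈ E(G2) ✓
  (2,5) → (φ(2),φ(5)) = (8,9) ∈ E(G2) ✓
  (2,6) → (φ(2),φ(6)) = (4,8) ∈ E(G2) ✓
  (2,10) → (φ(2),φ(10)) = (1,8) ∈ E(G2) ✓
  (2,11) → (φ(2),φ(11)) = (6,8) ∈ E(G2) ✓
  (3,4) → (φ(3),φ(4)) = (5,10) ∈ E(G2) ✓
  (3,6) → (φ(3),φ(6)) = (4,10) ∈ E(G2) ✓
  (3,7) → (φ(3),φ(7)) = (2,10) ∈ E(G2) ✓
  (3,8) → (φ(3),φ(8)) = (7,10) ∈ E(G2) ✓
  (3,9) → (φ(3),φ(9)) = (0,10) ∈ E(G2) ✓
  (3,11) → (φ(3),φ(11)) = (6,10) ∈ E(G2) ✓
  (4,5) → (φ(4),φ(5)) = (5,9) ∈ E(G2) ✓
  (4,6) → (φ(4),φ(6)) = (4,5) ∈ E(G2) ✓
  (4,7) → (φ(4),φ(7)) = (2,5) ∈ E(G2) ✓
  (4,9) → (φ(4),φ(9)) = (0,5) ∈ E(G2) ✓
  (4,10) → (φ(4),φ(10)) = (1,5) ∈ E(G2) ✓
  (5,9) → (φ(5),φ(9)) = (0,9) ∈ E(G2) ✓
  (5,11) → (φ(5),φ(11)) = (6,9) ∈ E(G2) ✓
  (6,7) → (φ(6),φ(7)) = (2,4) ∈ E(G2) ✓
  (6,10) → (φ(6),φ(10)) = (1,4) ∈ E(G2) ✓
  (6,11) → (φ(6),φ(11)) = (4,6) ∈ E(G2) ✓
  (8,9) → (φ(8),φ(9)) = (0,7) ∈ E(G2) ✓
  (8,10) → (φ(8),φ(10)) = (1,7) ∈ E(G2) ✓
  (8,11) → (φ(8),φ(11)) = (6,7) ∈ E(G2) ✓
  (9,10) → (φ(9),φ(10)) = (0,1) ∈ E(G2) ✓
  (9,11) → (φ(9),φ(11)) = (0,6) ∈ E(G2) ✓
  (10,11) → (φ(10),φ(11)) = (1,6) ∈ E(G2) ✓
All 38 edges of G1 map to edges of G2, and |E(G1)| = |E(G2)| = 38, so φ is a bijection on edges as well as vertices. Hence G1 ≅ G2.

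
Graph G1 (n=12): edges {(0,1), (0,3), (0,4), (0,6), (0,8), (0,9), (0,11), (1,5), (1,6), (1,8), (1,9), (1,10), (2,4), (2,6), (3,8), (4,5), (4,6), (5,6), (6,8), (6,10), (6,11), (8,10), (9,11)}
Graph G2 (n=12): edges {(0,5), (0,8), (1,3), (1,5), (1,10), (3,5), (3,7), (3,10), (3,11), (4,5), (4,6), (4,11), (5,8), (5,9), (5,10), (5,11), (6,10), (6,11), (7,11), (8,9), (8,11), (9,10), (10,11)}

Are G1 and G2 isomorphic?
Yes, isomorphic

The graphs are isomorphic.
One valid mapping φ: V(G1) → V(G2): 0→11, 1→10, 2→0, 3→7, 4→8, 5→9, 6→5, 7→2, 8→3, 9→6, 10→1, 11→4

Verify φ preserves adjacency — for each edge of G1, its image is an edge of G2:
  (0,1) → (φ(0),φ(1)) = (10,11) ∈ E(G2) ✓
  (0,3) → (φ(0),φ(3)) = (7,11) ∈ E(G2) ✓
  (0,4) → (φ(0),φ(4)) = (8,11) ∈ E(G2) ✓
  (0,6) → (φ(0),φ(6)) = (5,11) ∈ E(G2) ✓
  (0,8) → (φ(0),φ(8)) = (3,11) ∈ E(G2) ✓
  (0,9) → (φ(0),φ(9)) = (6,11) ∈ E(G2) ✓
  (0,11) → (φ(0),φ(11)) = (4,11) ∈ E(G2) ✓
  (1,5) → (φ(1),φ(5)) = (9,10) ∈ E(G2) ✓
  (1,6) → (φ(1),φ(6)) = (5,10) ∈ E(G2) ✓
  (1,8) → (φ(1),φ(8)) = (3,10) ∈ E(G2) ✓
  (1,9) → (φ(1),φ(9)) = (6,10) ∈ E(G2) ✓
  (1,10) → (φ(1),φ(10)) = (1,10) ∈ E(G2) ✓
  (2,4) → (φ(2),φ(4)) = (0,8) ∈ E(G2) ✓
  (2,6) → (φ(2),φ(6)) = (0,5) ∈ E(G2) ✓
  (3,8) → (φ(3),φ(8)) = (3,7) ∈ E(G2) ✓
  (4,5) → (φ(4),φ(5)) = (8,9) ∈ E(G2) ✓
  (4,6) → (φ(4),φ(6)) = (5,8) ∈ E(G2) ✓
  (5,6) → (φ(5),φ(6)) = (5,9) ∈ E(G2) ✓
  (6,8) → (φ(6),φ(8)) = (3,5) ∈ E(G2) ✓
  (6,10) → (φ(6),φ(10)) = (1,5) ∈ E(G2) ✓
  (6,11) → (φ(6),φ(11)) = (4,5) ∈ E(G2) ✓
  (8,10) → (φ(8),φ(10)) = (1,3) ∈ E(G2) ✓
  (9,11) → (φ(9),φ(11)) = (4,6) ∈ E(G2) ✓
All 23 edges of G1 map to edges of G2, and |E(G1)| = |E(G2)| = 23, so φ is a bijection on edges as well as vertices. Hence G1 ≅ G2.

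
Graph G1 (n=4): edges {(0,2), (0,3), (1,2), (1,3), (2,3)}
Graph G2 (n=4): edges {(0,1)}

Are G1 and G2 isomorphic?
No, not isomorphic

The graphs are NOT isomorphic.

Counting triangles (3-cliques): G1 has 2, G2 has 0.
Triangle count is an isomorphism invariant, so differing triangle counts rule out isomorphism.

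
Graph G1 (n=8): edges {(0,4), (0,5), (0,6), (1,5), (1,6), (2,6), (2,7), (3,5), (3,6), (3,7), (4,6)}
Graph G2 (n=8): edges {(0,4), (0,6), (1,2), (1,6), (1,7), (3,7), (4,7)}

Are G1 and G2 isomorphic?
No, not isomorphic

The graphs are NOT isomorphic.

Connected components of G1: 1 component(s) with vertex sets [[0, 1, 2, 3, 4, 5, 6, 7]], sizes [8].
Connected components of G2: 2 component(s) with vertex sets [[5], [0, 1, 2, 3, 4, 6, 7]], sizes [1, 7].
The number of connected components (and the multiset of component sizes) is an isomorphism invariant — an isomorphism maps each component of G1 bijectively onto a component of G2. Since G1 has 1 component(s) and G2 has 2, they cannot be isomorphic.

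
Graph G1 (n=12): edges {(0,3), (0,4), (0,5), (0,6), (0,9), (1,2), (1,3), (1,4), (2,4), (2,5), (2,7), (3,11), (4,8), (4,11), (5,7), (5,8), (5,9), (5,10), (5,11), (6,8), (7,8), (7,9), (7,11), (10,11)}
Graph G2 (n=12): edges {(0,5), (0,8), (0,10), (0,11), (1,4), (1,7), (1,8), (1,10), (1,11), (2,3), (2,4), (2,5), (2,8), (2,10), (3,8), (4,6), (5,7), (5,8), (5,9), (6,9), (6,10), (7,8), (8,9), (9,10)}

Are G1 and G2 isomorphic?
Yes, isomorphic

The graphs are isomorphic.
One valid mapping φ: V(G1) → V(G2): 0→1, 1→6, 2→9, 3→4, 4→10, 5→8, 6→11, 7→5, 8→0, 9→7, 10→3, 11→2

Verify φ preserves adjacency — for each edge of G1, its image is an edge of G2:
  (0,3) → (φ(0),φ(3)) = (1,4) ∈ E(G2) ✓
  (0,4) → (φ(0),φ(4)) = (1,10) ∈ E(G2) ✓
  (0,5) → (φ(0),φ(5)) = (1,8) ∈ E(G2) ✓
  (0,6) → (φ(0),φ(6)) = (1,11) ∈ E(G2) ✓
  (0,9) → (φ(0),φ(9)) = (1,7) ∈ E(G2) ✓
  (1,2) → (φ(1),φ(2)) = (6,9) ∈ E(G2) ✓
  (1,3) → (φ(1),φ(3)) = (4,6) ∈ E(G2) ✓
  (1,4) → (φ(1),φ(4)) = (6,10) ∈ E(G2) ✓
  (2,4) → (φ(2),φ(4)) = (9,10) ∈ E(G2) ✓
  (2,5) → (φ(2),φ(5)) = (8,9) ∈ E(G2) ✓
  (2,7) → (φ(2),φ(7)) = (5,9) ∈ E(G2) ✓
  (3,11) → (φ(3),φ(11)) = (2,4) ∈ E(G2) ✓
  (4,8) → (φ(4),φ(8)) = (0,10) ∈ E(G2) ✓
  (4,11) → (φ(4),φ(11)) = (2,10) ∈ E(G2) ✓
  (5,7) → (φ(5),φ(7)) = (5,8) ∈ E(G2) ✓
  (5,8) → (φ(5),φ(8)) = (0,8) ∈ E(G2) ✓
  (5,9) → (φ(5),φ(9)) = (7,8) ∈ E(G2) ✓
  (5,10) → (φ(5),φ(10)) = (3,8) ∈ E(G2) ✓
  (5,11) → (φ(5),φ(11)) = (2,8) ∈ E(G2) ✓
  (6,8) → (φ(6),φ(8)) = (0,11) ∈ E(G2) ✓
  (7,8) → (φ(7),φ(8)) = (0,5) ∈ E(G2) ✓
  (7,9) → (φ(7),φ(9)) = (5,7) ∈ E(G2) ✓
  (7,11) → (φ(7),φ(11)) = (2,5) ∈ E(G2) ✓
  (10,11) → (φ(10),φ(11)) = (2,3) ∈ E(G2) ✓
All 24 edges of G1 map to edges of G2, and |E(G1)| = |E(G2)| = 24, so φ is a bijection on edges as well as vertices. Hence G1 ≅ G2.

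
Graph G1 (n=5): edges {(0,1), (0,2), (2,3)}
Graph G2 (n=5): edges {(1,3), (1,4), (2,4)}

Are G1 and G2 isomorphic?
Yes, isomorphic

The graphs are isomorphic.
One valid mapping φ: V(G1) → V(G2): 0→1, 1→3, 2→4, 3→2, 4→0

Verify φ preserves adjacency — for each edge of G1, its image is an edge of G2:
  (0,1) → (φ(0),φ(1)) = (1,3) ∈ E(G2) ✓
  (0,2) → (φ(0),φ(2)) = (1,4) ∈ E(G2) ✓
  (2,3) → (φ(2),φ(3)) = (2,4) ∈ E(G2) ✓
All 3 edges of G1 map to edges of G2, and |E(G1)| = |E(G2)| = 3, so φ is a bijection on edges as well as vertices. Hence G1 ≅ G2.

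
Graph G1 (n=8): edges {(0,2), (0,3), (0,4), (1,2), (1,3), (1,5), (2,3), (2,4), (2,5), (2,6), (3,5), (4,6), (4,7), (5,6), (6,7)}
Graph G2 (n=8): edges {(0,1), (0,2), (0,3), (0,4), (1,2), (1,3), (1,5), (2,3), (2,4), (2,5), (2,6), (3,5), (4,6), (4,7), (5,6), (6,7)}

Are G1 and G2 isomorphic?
No, not isomorphic

The graphs are NOT isomorphic.

Counting edges: G1 has 15 edge(s); G2 has 16 edge(s).
Edge count is an isomorphism invariant (a bijection on vertices induces a bijection on edges), so differing edge counts rule out isomorphism.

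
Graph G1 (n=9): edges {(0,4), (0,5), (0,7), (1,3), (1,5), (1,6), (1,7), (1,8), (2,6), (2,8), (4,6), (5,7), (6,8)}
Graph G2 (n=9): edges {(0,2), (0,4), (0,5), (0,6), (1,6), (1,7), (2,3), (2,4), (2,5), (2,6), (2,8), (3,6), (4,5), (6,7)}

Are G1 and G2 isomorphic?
No, not isomorphic

The graphs are NOT isomorphic.

Counting triangles (3-cliques): G1 has 4, G2 has 7.
Triangle count is an isomorphism invariant, so differing triangle counts rule out isomorphism.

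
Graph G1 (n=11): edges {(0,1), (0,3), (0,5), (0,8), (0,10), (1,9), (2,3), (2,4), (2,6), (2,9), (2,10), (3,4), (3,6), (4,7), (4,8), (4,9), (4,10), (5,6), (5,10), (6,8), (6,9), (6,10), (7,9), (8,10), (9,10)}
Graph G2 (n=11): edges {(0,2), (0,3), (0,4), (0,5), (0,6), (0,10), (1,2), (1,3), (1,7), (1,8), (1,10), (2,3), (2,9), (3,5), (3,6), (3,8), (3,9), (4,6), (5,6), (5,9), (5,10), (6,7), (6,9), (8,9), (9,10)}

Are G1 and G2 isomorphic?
Yes, isomorphic

The graphs are isomorphic.
One valid mapping φ: V(G1) → V(G2): 0→1, 1→7, 2→5, 3→10, 4→0, 5→8, 6→9, 7→4, 8→2, 9→6, 10→3

Verify φ preserves adjacency — for each edge of G1, its image is an edge of G2:
  (0,1) → (φ(0),φ(1)) = (1,7) ∈ E(G2) ✓
  (0,3) → (φ(0),φ(3)) = (1,10) ∈ E(G2) ✓
  (0,5) → (φ(0),φ(5)) = (1,8) ∈ E(G2) ✓
  (0,8) → (φ(0),φ(8)) = (1,2) ∈ E(G2) ✓
  (0,10) → (φ(0),φ(10)) = (1,3) ∈ E(G2) ✓
  (1,9) → (φ(1),φ(9)) = (6,7) ∈ E(G2) ✓
  (2,3) → (φ(2),φ(3)) = (5,10) ∈ E(G2) ✓
  (2,4) → (φ(2),φ(4)) = (0,5) ∈ E(G2) ✓
  (2,6) → (φ(2),φ(6)) = (5,9) ∈ E(G2) ✓
  (2,9) → (φ(2),φ(9)) = (5,6) ∈ E(G2) ✓
  (2,10) → (φ(2),φ(10)) = (3,5) ∈ E(G2) ✓
  (3,4) → (φ(3),φ(4)) = (0,10) ∈ E(G2) ✓
  (3,6) → (φ(3),φ(6)) = (9,10) ∈ E(G2) ✓
  (4,7) → (φ(4),φ(7)) = (0,4) ∈ E(G2) ✓
  (4,8) → (φ(4),φ(8)) = (0,2) ∈ E(G2) ✓
  (4,9) → (φ(4),φ(9)) = (0,6) ∈ E(G2) ✓
  (4,10) → (φ(4),φ(10)) = (0,3) ∈ E(G2) ✓
  (5,6) → (φ(5),φ(6)) = (8,9) ∈ E(G2) ✓
  (5,10) → (φ(5),φ(10)) = (3,8) ∈ E(G2) ✓
  (6,8) → (φ(6),φ(8)) = (2,9) ∈ E(G2) ✓
  (6,9) → (φ(6),φ(9)) = (6,9) ∈ E(G2) ✓
  (6,10) → (φ(6),φ(10)) = (3,9) ∈ E(G2) ✓
  (7,9) → (φ(7),φ(9)) = (4,6) ∈ E(G2) ✓
  (8,10) → (φ(8),φ(10)) = (2,3) ∈ E(G2) ✓
  (9,10) → (φ(9),φ(10)) = (3,6) ∈ E(G2) ✓
All 25 edges of G1 map to edges of G2, and |E(G1)| = |E(G2)| = 25, so φ is a bijection on edges as well as vertices. Hence G1 ≅ G2.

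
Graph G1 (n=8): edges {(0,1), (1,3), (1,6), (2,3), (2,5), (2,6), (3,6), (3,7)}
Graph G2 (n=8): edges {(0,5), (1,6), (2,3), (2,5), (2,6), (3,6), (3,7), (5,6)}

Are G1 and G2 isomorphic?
Yes, isomorphic

The graphs are isomorphic.
One valid mapping φ: V(G1) → V(G2): 0→7, 1→3, 2→5, 3→6, 4→4, 5→0, 6→2, 7→1

Verify φ preserves adjacency — for each edge of G1, its image is an edge of G2:
  (0,1) → (φ(0),φ(1)) = (3,7) ∈ E(G2) ✓
  (1,3) → (φ(1),φ(3)) = (3,6) ∈ E(G2) ✓
  (1,6) → (φ(1),φ(6)) = (2,3) ∈ E(G2) ✓
  (2,3) → (φ(2),φ(3)) = (5,6) ∈ E(G2) ✓
  (2,5) → (φ(2),φ(5)) = (0,5) ∈ E(G2) ✓
  (2,6) → (φ(2),φ(6)) = (2,5) ∈ E(G2) ✓
  (3,6) → (φ(3),φ(6)) = (2,6) ∈ E(G2) ✓
  (3,7) → (φ(3),φ(7)) = (1,6) ∈ E(G2) ✓
All 8 edges of G1 map to edges of G2, and |E(G1)| = |E(G2)| = 8, so φ is a bijection on edges as well as vertices. Hence G1 ≅ G2.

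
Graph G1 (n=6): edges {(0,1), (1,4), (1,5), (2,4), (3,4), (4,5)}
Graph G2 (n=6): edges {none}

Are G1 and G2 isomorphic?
No, not isomorphic

The graphs are NOT isomorphic.

Connected components of G1: 1 component(s) with vertex sets [[0, 1, 2, 3, 4, 5]], sizes [6].
Connected components of G2: 6 component(s) with vertex sets [[0], [1], [2], [3], [4], [5]], sizes [1, 1, 1, 1, 1, 1].
The number of connected components (and the multiset of component sizes) is an isomorphism invariant — an isomorphism maps each component of G1 bijectively onto a component of G2. Since G1 has 1 component(s) and G2 has 6, they cannot be isomorphic.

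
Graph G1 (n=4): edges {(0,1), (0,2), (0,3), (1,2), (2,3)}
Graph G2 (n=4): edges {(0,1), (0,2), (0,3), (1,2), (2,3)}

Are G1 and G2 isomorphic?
Yes, isomorphic

The graphs are isomorphic.
One valid mapping φ: V(G1) → V(G2): 0→0, 1→3, 2→2, 3→1

Verify φ preserves adjacency — for each edge of G1, its image is an edge of G2:
  (0,1) → (φ(0),φ(1)) = (0,3) ∈ E(G2) ✓
  (0,2) → (φ(0),φ(2)) = (0,2) ∈ E(G2) ✓
  (0,3) → (φ(0),φ(3)) = (0,1) ∈ E(G2) ✓
  (1,2) → (φ(1),φ(2)) = (2,3) ∈ E(G2) ✓
  (2,3) → (φ(2),φ(3)) = (1,2) ∈ E(G2) ✓
All 5 edges of G1 map to edges of G2, and |E(G1)| = |E(G2)| = 5, so φ is a bijection on edges as well as vertices. Hence G1 ≅ G2.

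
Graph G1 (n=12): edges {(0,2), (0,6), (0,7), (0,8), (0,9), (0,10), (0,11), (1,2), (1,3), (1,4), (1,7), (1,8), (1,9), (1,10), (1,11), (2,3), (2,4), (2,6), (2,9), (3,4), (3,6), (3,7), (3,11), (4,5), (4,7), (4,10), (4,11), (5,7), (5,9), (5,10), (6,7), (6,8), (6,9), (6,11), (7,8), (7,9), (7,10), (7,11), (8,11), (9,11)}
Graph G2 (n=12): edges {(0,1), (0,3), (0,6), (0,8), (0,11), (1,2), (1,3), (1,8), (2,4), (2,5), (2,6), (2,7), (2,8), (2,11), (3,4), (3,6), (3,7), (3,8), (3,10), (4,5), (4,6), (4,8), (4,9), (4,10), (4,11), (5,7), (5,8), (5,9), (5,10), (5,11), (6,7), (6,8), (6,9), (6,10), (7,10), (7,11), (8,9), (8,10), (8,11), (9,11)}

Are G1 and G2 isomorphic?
Yes, isomorphic

The graphs are isomorphic.
One valid mapping φ: V(G1) → V(G2): 0→11, 1→6, 2→7, 3→10, 4→3, 5→1, 6→5, 7→8, 8→9, 9→2, 10→0, 11→4

Verify φ preserves adjacency — for each edge of G1, its image is an edge of G2:
  (0,2) → (φ(0),φ(2)) = (7,11) ∈ E(G2) ✓
  (0,6) → (φ(0),φ(6)) = (5,11) ∈ E(G2) ✓
  (0,7) → (φ(0),φ(7)) = (8,11) ∈ E(G2) ✓
  (0,8) → (φ(0),φ(8)) = (9,11) ∈ E(G2) ✓
  (0,9) → (φ(0),φ(9)) = (2,11) ∈ E(G2) ✓
  (0,10) → (φ(0),φ(10)) = (0,11) ∈ E(G2) ✓
  (0,11) → (φ(0),φ(11)) = (4,11) ∈ E(G2) ✓
  (1,2) → (φ(1),φ(2)) = (6,7) ∈ E(G2) ✓
  (1,3) → (φ(1),φ(3)) = (6,10) ∈ E(G2) ✓
  (1,4) → (φ(1),φ(4)) = (3,6) ∈ E(G2) ✓
  (1,7) → (φ(1),φ(7)) = (6,8) ∈ E(G2) ✓
  (1,8) → (φ(1),φ(8)) = (6,9) ∈ E(G2) ✓
  (1,9) → (φ(1),φ(9)) = (2,6) ∈ E(G2) ✓
  (1,10) → (φ(1),φ(10)) = (0,6) ∈ E(G2) ✓
  (1,11) → (φ(1),φ(11)) = (4,6) ∈ E(G2) ✓
  (2,3) → (φ(2),φ(3)) = (7,10) ∈ E(G2) ✓
  (2,4) → (φ(2),φ(4)) = (3,7) ∈ E(G2) ✓
  (2,6) → (φ(2),φ(6)) = (5,7) ∈ E(G2) ✓
  (2,9) → (φ(2),φ(9)) = (2,7) ∈ E(G2) ✓
  (3,4) → (φ(3),φ(4)) = (3,10) ∈ E(G2) ✓
  (3,6) → (φ(3),φ(6)) = (5,10) ∈ E(G2) ✓
  (3,7) → (φ(3),φ(7)) = (8,10) ∈ E(G2) ✓
  (3,11) → (φ(3),φ(11)) = (4,10) ∈ E(G2) ✓
  (4,5) → (φ(4),φ(5)) = (1,3) ∈ E(G2) ✓
  (4,7) → (φ(4),φ(7)) = (3,8) ∈ E(G2) ✓
  (4,10) → (φ(4),φ(10)) = (0,3) ∈ E(G2) ✓
  (4,11) → (φ(4),φ(11)) = (3,4) ∈ E(G2) ✓
  (5,7) → (φ(5),φ(7)) = (1,8) ∈ E(G2) ✓
  (5,9) → (φ(5),φ(9)) = (1,2) ∈ E(G2) ✓
  (5,10) → (φ(5),φ(10)) = (0,1) ∈ E(G2) ✓
  (6,7) → (φ(6),φ(7)) = (5,8) ∈ E(G2) ✓
  (6,8) → (φ(6),φ(8)) = (5,9) ∈ E(G2) ✓
  (6,9) → (φ(6),φ(9)) = (2,5) ∈ E(G2) ✓
  (6,11) → (φ(6),φ(11)) = (4,5) ∈ E(G2) ✓
  (7,8) → (φ(7),φ(8)) = (8,9) ∈ E(G2) ✓
  (7,9) → (φ(7),φ(9)) = (2,8) ∈ E(G2) ✓
  (7,10) → (φ(7),φ(10)) = (0,8) ∈ E(G2) ✓
  (7,11) → (φ(7),φ(11)) = (4,8) ∈ E(G2) ✓
  (8,11) → (φ(8),φ(11)) = (4,9) ∈ E(G2) ✓
  (9,11) → (φ(9),φ(11)) = (2,4) ∈ E(G2) ✓
All 40 edges of G1 map to edges of G2, and |E(G1)| = |E(G2)| = 40, so φ is a bijection on edges as well as vertices. Hence G1 ≅ G2.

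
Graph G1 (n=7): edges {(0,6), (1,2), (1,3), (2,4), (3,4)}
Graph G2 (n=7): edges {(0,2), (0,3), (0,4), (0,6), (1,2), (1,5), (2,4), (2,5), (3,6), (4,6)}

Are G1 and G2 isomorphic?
No, not isomorphic

The graphs are NOT isomorphic.

Degrees in G1: deg(0)=1, deg(1)=2, deg(2)=2, deg(3)=2, deg(4)=2, deg(5)=0, deg(6)=1.
Sorted degree sequence of G1: [2, 2, 2, 2, 1, 1, 0].
Degrees in G2: deg(0)=4, deg(1)=2, deg(2)=4, deg(3)=2, deg(4)=3, deg(5)=2, deg(6)=3.
Sorted degree sequence of G2: [4, 4, 3, 3, 2, 2, 2].
The (sorted) degree sequence is an isomorphism invariant, so since G1 and G2 have different degree sequences they cannot be isomorphic.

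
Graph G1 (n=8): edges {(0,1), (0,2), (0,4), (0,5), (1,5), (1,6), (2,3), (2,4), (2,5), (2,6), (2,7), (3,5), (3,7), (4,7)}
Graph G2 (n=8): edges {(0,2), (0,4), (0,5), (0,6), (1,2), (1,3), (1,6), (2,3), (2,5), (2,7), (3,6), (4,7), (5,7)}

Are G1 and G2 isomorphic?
No, not isomorphic

The graphs are NOT isomorphic.

Degrees in G1: deg(0)=4, deg(1)=3, deg(2)=6, deg(3)=3, deg(4)=3, deg(5)=4, deg(6)=2, deg(7)=3.
Sorted degree sequence of G1: [6, 4, 4, 3, 3, 3, 3, 2].
Degrees in G2: deg(0)=4, deg(1)=3, deg(2)=5, deg(3)=3, deg(4)=2, deg(5)=3, deg(6)=3, deg(7)=3.
Sorted degree sequence of G2: [5, 4, 3, 3, 3, 3, 3, 2].
The (sorted) degree sequence is an isomorphism invariant, so since G1 and G2 have different degree sequences they cannot be isomorphic.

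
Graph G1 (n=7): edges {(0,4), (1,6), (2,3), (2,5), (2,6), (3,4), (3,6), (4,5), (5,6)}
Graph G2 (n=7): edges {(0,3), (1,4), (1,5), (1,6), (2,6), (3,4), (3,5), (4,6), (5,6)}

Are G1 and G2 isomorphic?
Yes, isomorphic

The graphs are isomorphic.
One valid mapping φ: V(G1) → V(G2): 0→0, 1→2, 2→1, 3→5, 4→3, 5→4, 6→6

Verify φ preserves adjacency — for each edge of G1, its image is an edge of G2:
  (0,4) → (φ(0),φ(4)) = (0,3) ∈ E(G2) ✓
  (1,6) → (φ(1),φ(6)) = (2,6) ∈ E(G2) ✓
  (2,3) → (φ(2),φ(3)) = (1,5) ∈ E(G2) ✓
  (2,5) → (φ(2),φ(5)) = (1,4) ∈ E(G2) ✓
  (2,6) → (φ(2),φ(6)) = (1,6) ∈ E(G2) ✓
  (3,4) → (φ(3),φ(4)) = (3,5) ∈ E(G2) ✓
  (3,6) → (φ(3),φ(6)) = (5,6) ∈ E(G2) ✓
  (4,5) → (φ(4),φ(5)) = (3,4) ∈ E(G2) ✓
  (5,6) → (φ(5),φ(6)) = (4,6) ∈ E(G2) ✓
All 9 edges of G1 map to edges of G2, and |E(G1)| = |E(G2)| = 9, so φ is a bijection on edges as well as vertices. Hence G1 ≅ G2.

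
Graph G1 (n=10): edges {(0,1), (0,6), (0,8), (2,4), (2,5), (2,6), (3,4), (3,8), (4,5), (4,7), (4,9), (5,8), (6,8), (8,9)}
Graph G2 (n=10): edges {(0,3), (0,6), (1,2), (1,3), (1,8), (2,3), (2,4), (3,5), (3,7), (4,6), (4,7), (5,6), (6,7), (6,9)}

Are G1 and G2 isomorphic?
Yes, isomorphic

The graphs are isomorphic.
One valid mapping φ: V(G1) → V(G2): 0→1, 1→8, 2→4, 3→0, 4→6, 5→7, 6→2, 7→9, 8→3, 9→5

Verify φ preserves adjacency — for each edge of G1, its image is an edge of G2:
  (0,1) → (φ(0),φ(1)) = (1,8) ∈ E(G2) ✓
  (0,6) → (φ(0),φ(6)) = (1,2) ∈ E(G2) ✓
  (0,8) → (φ(0),φ(8)) = (1,3) ∈ E(G2) ✓
  (2,4) → (φ(2),φ(4)) = (4,6) ∈ E(G2) ✓
  (2,5) → (φ(2),φ(5)) = (4,7) ∈ E(G2) ✓
  (2,6) → (φ(2),φ(6)) = (2,4) ∈ E(G2) ✓
  (3,4) → (φ(3),φ(4)) = (0,6) ∈ E(G2) ✓
  (3,8) → (φ(3),φ(8)) = (0,3) ∈ E(G2) ✓
  (4,5) → (φ(4),φ(5)) = (6,7) ∈ E(G2) ✓
  (4,7) → (φ(4),φ(7)) = (6,9) ∈ E(G2) ✓
  (4,9) → (φ(4),φ(9)) = (5,6) ∈ E(G2) ✓
  (5,8) → (φ(5),φ(8)) = (3,7) ∈ E(G2) ✓
  (6,8) → (φ(6),φ(8)) = (2,3) ∈ E(G2) ✓
  (8,9) → (φ(8),φ(9)) = (3,5) ∈ E(G2) ✓
All 14 edges of G1 map to edges of G2, and |E(G1)| = |E(G2)| = 14, so φ is a bijection on edges as well as vertices. Hence G1 ≅ G2.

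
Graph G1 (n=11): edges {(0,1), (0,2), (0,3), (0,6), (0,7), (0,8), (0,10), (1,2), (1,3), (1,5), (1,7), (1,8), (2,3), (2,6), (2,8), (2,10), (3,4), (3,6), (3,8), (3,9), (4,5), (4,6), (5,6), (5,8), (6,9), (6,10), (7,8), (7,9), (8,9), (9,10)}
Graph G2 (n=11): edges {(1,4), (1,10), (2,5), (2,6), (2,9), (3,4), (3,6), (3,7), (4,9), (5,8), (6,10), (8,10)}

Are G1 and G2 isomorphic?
No, not isomorphic

The graphs are NOT isomorphic.

Connected components of G1: 1 component(s) with vertex sets [[0, 1, 2, 3, 4, 5, 6, 7, 8, 9, 10]], sizes [11].
Connected components of G2: 2 component(s) with vertex sets [[0], [1, 2, 3, 4, 5, 6, 7, 8, 9, 10]], sizes [1, 10].
The number of connected components (and the multiset of component sizes) is an isomorphism invariant — an isomorphism maps each component of G1 bijectively onto a component of G2. Since G1 has 1 component(s) and G2 has 2, they cannot be isomorphic.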